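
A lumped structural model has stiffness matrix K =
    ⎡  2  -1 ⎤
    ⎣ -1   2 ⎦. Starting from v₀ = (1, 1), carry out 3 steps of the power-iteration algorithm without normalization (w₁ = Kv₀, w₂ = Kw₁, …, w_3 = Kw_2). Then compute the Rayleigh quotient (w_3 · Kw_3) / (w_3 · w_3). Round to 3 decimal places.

λ ≈ 1.000

w1 = Kv₀ = (1, 1)
w2 = Kw1 = (1, 1)
w3 = Kw2 = (1, 1)
Kw3 = (1, 1)
w3·Kw3 = 1·1 + 1·1 = 2; w3·w3 = 1·1 + 1·1 = 2
λ ≈ 2/2 = 1.000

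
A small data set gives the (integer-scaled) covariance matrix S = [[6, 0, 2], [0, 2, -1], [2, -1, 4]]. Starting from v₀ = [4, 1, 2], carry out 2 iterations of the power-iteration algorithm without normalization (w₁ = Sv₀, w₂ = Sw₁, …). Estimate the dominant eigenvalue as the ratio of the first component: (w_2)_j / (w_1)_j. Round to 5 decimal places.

w1 = Sv₀ = (6·4 + 0·1 + 2·2; 0·4 + 2·1 + (-1)·2; 2·4 + (-1)·1 + 4·2) = (28, 0, 15)
w2 = Sw1 = (6·28 + 0·0 + 2·15; 0·28 + 2·0 + (-1)·15; 2·28 + (-1)·0 + 4·15) = (198, -15, 116)
Ratio at component: 198 / 28 = 7.07143

7.07143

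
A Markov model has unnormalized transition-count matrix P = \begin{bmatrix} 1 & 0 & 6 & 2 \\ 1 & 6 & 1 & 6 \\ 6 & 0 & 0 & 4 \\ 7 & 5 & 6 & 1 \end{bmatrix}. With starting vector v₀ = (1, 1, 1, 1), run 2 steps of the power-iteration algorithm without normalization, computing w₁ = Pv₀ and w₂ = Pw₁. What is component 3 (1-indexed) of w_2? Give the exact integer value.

w1 = Pv₀ = (1·1 + 0·1 + 6·1 + 2·1; 1·1 + 6·1 + 1·1 + 6·1; 6·1 + 0·1 + 0·1 + 4·1; 7·1 + 5·1 + 6·1 + 1·1) = (9, 14, 10, 19)
w2 = Pw1 = (1·9 + 0·14 + 6·10 + 2·19; 1·9 + 6·14 + 1·10 + 6·19; 6·9 + 0·14 + 0·10 + 4·19; 7·9 + 5·14 + 6·10 + 1·19) = (107, 217, 130, 212)
The requested component of w2 is 130.

130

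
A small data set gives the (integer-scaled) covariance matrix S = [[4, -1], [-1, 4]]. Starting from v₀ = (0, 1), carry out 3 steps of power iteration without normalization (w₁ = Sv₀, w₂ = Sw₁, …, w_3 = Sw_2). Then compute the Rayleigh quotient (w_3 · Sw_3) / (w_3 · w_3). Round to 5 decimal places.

4.91085

w1 = Sv₀ = (-1, 4)
w2 = Sw1 = (-8, 17)
w3 = Sw2 = (-49, 76)
Sw3 = (-272, 353)
w3·Sw3 = (-49)·(-272) + 76·353 = 40156; w3·w3 = (-49)·(-49) + 76·76 = 8177
λ ≈ 40156/8177 = 4.91085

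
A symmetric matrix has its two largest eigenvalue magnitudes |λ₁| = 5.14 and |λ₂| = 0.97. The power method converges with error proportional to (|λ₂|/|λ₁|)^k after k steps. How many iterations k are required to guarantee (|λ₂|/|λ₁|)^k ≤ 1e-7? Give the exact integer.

10

|λ₂/λ₁| = 0.97/5.14 = 0.18872
Need k ≥ ln(1e-7) / ln(0.18872) = -16.1181 / -1.6675 ≈ 9.666
Smallest integer k satisfying the bound: 10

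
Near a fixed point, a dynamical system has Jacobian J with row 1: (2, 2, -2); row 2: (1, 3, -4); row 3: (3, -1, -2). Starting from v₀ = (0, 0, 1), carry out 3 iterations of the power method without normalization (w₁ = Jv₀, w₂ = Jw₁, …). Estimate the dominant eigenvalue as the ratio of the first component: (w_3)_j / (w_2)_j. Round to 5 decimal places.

w1 = Jv₀ = (-2, -4, -2)
w2 = Jw1 = (-8, -6, 2)
w3 = Jw2 = (-32, -34, -22)
Ratio at component: -32 / -8 = 4.00000

4.00000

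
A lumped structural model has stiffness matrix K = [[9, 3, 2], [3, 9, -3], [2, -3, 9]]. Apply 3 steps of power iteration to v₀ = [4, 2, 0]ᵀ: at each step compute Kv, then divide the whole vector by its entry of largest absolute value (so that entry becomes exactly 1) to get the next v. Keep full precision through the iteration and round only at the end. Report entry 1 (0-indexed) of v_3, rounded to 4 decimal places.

Kv0 = (42.00000, 30.00000, 2.00000); divide by 42.00000 → v1 = (1.00000, 0.71429, 0.04762)
Kv1 = (11.23810, 9.28571, 0.28571); divide by 11.23810 → v2 = (1.00000, 0.82627, 0.02542)
Kv2 = (11.52966, 10.36017, -0.25000); divide by 11.52966 → v3 = (1.00000, 0.89857, -0.02168)
Requested entry of v3: 4890/5442 = 0.8986

0.8986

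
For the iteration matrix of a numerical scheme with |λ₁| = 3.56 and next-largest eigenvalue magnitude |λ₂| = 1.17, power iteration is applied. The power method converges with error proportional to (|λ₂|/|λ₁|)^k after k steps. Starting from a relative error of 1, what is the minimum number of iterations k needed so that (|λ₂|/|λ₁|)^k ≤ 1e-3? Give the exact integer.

|λ₂/λ₁| = 1.17/3.56 = 0.32865
Need k ≥ ln(1e-3) / ln(0.32865) = -6.9078 / -1.1128 ≈ 6.208
Smallest integer k satisfying the bound: 7

7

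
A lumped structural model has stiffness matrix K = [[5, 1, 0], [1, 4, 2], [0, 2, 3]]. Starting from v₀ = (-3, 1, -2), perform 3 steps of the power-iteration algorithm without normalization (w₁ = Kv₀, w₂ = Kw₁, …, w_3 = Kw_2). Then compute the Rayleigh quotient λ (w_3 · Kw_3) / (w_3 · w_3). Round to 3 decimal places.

w1 = Kv₀ = (5·(-3) + 1·1 + 0·(-2); 1·(-3) + 4·1 + 2·(-2); 0·(-3) + 2·1 + 3·(-2)) = (-14, -3, -4)
w2 = Kw1 = (5·(-14) + 1·(-3) + 0·(-4); 1·(-14) + 4·(-3) + 2·(-4); 0·(-14) + 2·(-3) + 3·(-4)) = (-73, -34, -18)
w3 = Kw2 = (-399, -245, -122)
Kw3 = (-2240, -1623, -856)
w3·Kw3 = (-399)·(-2240) + (-245)·(-1623) + (-122)·(-856) = 1395827; w3·w3 = (-399)·(-399) + (-245)·(-245) + (-122)·(-122) = 234110
λ ≈ 1395827/234110 = 5.962

5.962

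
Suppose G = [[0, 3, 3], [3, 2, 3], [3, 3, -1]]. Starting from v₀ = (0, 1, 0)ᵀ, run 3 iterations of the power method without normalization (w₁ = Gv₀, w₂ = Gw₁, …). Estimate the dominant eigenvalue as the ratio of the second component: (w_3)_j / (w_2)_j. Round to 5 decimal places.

5.68182

w1 = Gv₀ = (3, 2, 3)
w2 = Gw1 = (15, 22, 12)
w3 = Gw2 = (102, 125, 99)
Ratio at component: 125 / 22 = 5.68182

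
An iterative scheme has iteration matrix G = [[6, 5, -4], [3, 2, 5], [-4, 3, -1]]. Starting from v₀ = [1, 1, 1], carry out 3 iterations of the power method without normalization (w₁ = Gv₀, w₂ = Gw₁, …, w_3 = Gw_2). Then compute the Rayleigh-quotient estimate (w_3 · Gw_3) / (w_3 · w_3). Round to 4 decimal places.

w1 = Gv₀ = (7, 10, -2)
w2 = Gw1 = (100, 31, 4)
w3 = Gw2 = (739, 382, -311)
Gw3 = (7588, 1426, -1499)
w3·Gw3 = 739·7588 + 382·1426 + (-311)·(-1499) = 6618453; w3·w3 = 739·739 + 382·382 + (-311)·(-311) = 788766
λ ≈ 6618453/788766 = 8.3909

λ ≈ 8.3909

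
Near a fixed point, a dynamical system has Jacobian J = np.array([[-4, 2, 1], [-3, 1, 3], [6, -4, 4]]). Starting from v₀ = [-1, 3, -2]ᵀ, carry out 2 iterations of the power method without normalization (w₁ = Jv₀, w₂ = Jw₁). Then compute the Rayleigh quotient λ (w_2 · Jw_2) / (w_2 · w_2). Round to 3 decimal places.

1.219

w1 = Jv₀ = ((-4)·(-1) + 2·3 + 1·(-2); (-3)·(-1) + 1·3 + 3·(-2); 6·(-1) + (-4)·3 + 4·(-2)) = (8, 0, -26)
w2 = Jw1 = ((-4)·8 + 2·0 + 1·(-26); (-3)·8 + 1·0 + 3·(-26); 6·8 + (-4)·0 + 4·(-26)) = (-58, -102, -56)
Jw2 = (-28, -96, -164)
w2·Jw2 = (-58)·(-28) + (-102)·(-96) + (-56)·(-164) = 20600; w2·w2 = (-58)·(-58) + (-102)·(-102) + (-56)·(-56) = 16904
λ ≈ 20600/16904 = 1.219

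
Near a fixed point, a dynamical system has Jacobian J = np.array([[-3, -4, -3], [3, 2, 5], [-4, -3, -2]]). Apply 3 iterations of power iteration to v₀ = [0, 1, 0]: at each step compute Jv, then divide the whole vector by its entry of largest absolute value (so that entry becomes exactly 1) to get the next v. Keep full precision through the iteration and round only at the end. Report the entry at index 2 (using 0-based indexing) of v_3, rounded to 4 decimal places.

-0.2055

Jv0 = (-4.00000, 2.00000, -3.00000); divide by -4.00000 → v1 = (1.00000, -0.50000, 0.75000)
Jv1 = (-3.25000, 5.75000, -4.00000); divide by 5.75000 → v2 = (-0.56522, 1.00000, -0.69565)
Jv2 = (-0.21739, -3.17391, 0.65217); divide by -3.17391 → v3 = (0.06849, 1.00000, -0.20548)
Requested entry of v3: -15/73 = -0.2055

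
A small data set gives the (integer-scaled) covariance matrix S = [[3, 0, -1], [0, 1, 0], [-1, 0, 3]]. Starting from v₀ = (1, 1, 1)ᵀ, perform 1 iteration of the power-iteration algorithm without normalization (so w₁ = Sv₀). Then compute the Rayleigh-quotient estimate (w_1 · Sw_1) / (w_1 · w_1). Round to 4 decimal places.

λ ≈ 1.8889

w1 = Sv₀ = (2, 1, 2)
Sw1 = (4, 1, 4)
w1·Sw1 = 2·4 + 1·1 + 2·4 = 17; w1·w1 = 2·2 + 1·1 + 2·2 = 9
λ ≈ 17/9 = 1.8889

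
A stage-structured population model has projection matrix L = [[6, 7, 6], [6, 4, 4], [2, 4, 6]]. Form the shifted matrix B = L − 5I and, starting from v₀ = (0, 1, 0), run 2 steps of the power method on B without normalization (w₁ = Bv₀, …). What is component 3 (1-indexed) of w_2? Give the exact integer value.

14

B = L − 5I has rows (1, 7, 6); (6, -1, 4); (2, 4, 1)
w1 = Bv₀ = (1·0 + 7·1 + 6·0; 6·0 + (-1)·1 + 4·0; 2·0 + 4·1 + 1·0) = (7, -1, 4)
w2 = Bw1 = (1·7 + 7·(-1) + 6·4; 6·7 + (-1)·(-1) + 4·4; 2·7 + 4·(-1) + 1·4) = (24, 59, 14)
Requested component of w2: 14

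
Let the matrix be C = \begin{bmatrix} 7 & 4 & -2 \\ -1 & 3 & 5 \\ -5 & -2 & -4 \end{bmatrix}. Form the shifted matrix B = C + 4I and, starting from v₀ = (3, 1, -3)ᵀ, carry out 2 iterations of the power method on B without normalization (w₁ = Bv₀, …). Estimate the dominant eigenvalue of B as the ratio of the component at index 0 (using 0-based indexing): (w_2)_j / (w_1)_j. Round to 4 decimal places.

μ ≈ 10.7674

B = C + 4I has rows (11, 4, -2); (-1, 7, 5); (-5, -2, 0)
w1 = Bv₀ = (11·3 + 4·1 + (-2)·(-3); (-1)·3 + 7·1 + 5·(-3); (-5)·3 + (-2)·1 + 0·(-3)) = (43, -11, -17)
w2 = Bw1 = (11·43 + 4·(-11) + (-2)·(-17); (-1)·43 + 7·(-11) + 5·(-17); (-5)·43 + (-2)·(-11) + 0·(-17)) = (463, -205, -193)
Ratio: 463/43 = 10.7674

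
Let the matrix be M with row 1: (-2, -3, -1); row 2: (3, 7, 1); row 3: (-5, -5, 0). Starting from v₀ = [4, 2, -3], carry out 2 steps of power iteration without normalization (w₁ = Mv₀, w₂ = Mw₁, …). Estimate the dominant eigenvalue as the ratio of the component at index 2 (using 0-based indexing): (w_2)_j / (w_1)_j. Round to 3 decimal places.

w1 = Mv₀ = (-11, 23, -30)
w2 = Mw1 = (-17, 98, -60)
Ratio at component: -60 / -30 = 2.000

2.000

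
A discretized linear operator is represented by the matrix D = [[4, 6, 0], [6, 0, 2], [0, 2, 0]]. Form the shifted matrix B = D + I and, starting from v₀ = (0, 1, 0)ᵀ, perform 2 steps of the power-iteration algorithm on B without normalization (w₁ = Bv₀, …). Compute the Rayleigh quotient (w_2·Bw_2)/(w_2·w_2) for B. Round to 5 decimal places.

μ ≈ 8.86903

B = D + I has rows (5, 6, 0); (6, 1, 2); (0, 2, 1)
w1 = Bv₀ = (6, 1, 2)
w2 = Bw1 = (36, 41, 4)
Bw2 = (426, 265, 86)
w2·Bw2 = 26545; w2·w2 = 2993; μ ≈ 26545/2993 = 8.86903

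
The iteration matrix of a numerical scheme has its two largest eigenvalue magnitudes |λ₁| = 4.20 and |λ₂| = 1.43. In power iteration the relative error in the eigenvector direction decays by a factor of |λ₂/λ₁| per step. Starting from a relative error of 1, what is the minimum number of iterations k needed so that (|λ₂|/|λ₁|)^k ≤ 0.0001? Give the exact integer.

|λ₂/λ₁| = 1.43/4.20 = 0.34048
Need k ≥ ln(0.0001) / ln(0.34048) = -9.2103 / -1.0774 ≈ 8.549
Smallest integer k satisfying the bound: 9

9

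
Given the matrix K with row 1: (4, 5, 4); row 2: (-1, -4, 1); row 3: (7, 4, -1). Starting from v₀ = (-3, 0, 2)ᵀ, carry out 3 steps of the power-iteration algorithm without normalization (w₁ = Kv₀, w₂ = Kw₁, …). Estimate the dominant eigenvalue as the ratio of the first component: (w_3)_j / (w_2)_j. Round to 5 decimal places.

w1 = Kv₀ = (-4, 5, -23)
w2 = Kw1 = (-83, -39, 15)
w3 = Kw2 = (-467, 254, -752)
Ratio at component: -467 / -83 = 5.62651

5.62651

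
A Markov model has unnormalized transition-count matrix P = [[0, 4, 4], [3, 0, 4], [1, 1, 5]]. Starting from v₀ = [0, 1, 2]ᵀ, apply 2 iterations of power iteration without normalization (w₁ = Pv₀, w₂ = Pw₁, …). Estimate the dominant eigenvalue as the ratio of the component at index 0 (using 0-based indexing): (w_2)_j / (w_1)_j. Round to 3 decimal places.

6.333

w1 = Pv₀ = (0·0 + 4·1 + 4·2; 3·0 + 0·1 + 4·2; 1·0 + 1·1 + 5·2) = (12, 8, 11)
w2 = Pw1 = (0·12 + 4·8 + 4·11; 3·12 + 0·8 + 4·11; 1·12 + 1·8 + 5·11) = (76, 80, 75)
Ratio at component: 76 / 12 = 6.333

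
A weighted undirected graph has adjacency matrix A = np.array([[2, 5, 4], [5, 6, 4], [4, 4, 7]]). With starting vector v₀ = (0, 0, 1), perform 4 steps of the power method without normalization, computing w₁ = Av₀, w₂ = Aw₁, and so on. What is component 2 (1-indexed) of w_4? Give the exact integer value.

w1 = Av₀ = (2·0 + 5·0 + 4·1; 5·0 + 6·0 + 4·1; 4·0 + 4·0 + 7·1) = (4, 4, 7)
w2 = Aw1 = (2·4 + 5·4 + 4·7; 5·4 + 6·4 + 4·7; 4·4 + 4·4 + 7·7) = (56, 72, 81)
w3 = Aw2 = (796, 1036, 1079)
w4 = Aw3 = (11088, 14512, 14881)
The requested component of w4 is 14512.

14512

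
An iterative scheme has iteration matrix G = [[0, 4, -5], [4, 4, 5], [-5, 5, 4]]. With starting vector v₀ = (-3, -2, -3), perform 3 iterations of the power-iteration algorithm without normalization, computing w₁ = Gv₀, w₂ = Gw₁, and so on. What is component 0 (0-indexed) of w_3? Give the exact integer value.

w1 = Gv₀ = (0·(-3) + 4·(-2) + (-5)·(-3); 4·(-3) + 4·(-2) + 5·(-3); (-5)·(-3) + 5·(-2) + 4·(-3)) = (7, -35, -7)
w2 = Gw1 = (0·7 + 4·(-35) + (-5)·(-7); 4·7 + 4·(-35) + 5·(-7); (-5)·7 + 5·(-35) + 4·(-7)) = (-105, -147, -238)
w3 = Gw2 = (602, -2198, -1162)
The requested component of w3 is 602.

602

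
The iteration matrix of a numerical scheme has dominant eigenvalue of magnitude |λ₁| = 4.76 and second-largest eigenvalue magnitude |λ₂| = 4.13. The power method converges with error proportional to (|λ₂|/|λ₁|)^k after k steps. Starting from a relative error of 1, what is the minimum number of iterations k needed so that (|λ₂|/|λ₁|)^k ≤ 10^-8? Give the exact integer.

130

|λ₂/λ₁| = 4.13/4.76 = 0.86765
Need k ≥ ln(10^-8) / ln(0.86765) = -18.4207 / -0.1420 ≈ 129.750
Smallest integer k satisfying the bound: 130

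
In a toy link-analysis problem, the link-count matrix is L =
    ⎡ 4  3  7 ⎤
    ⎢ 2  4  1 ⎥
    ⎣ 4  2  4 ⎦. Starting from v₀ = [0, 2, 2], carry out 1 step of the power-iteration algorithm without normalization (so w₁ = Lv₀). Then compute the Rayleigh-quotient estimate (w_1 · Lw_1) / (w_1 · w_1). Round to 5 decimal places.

10.21118

w1 = Lv₀ = (4·0 + 3·2 + 7·2; 2·0 + 4·2 + 1·2; 4·0 + 2·2 + 4·2) = (20, 10, 12)
Lw1 = (194, 92, 148)
w1·Lw1 = 20·194 + 10·92 + 12·148 = 6576; w1·w1 = 20·20 + 10·10 + 12·12 = 644
λ ≈ 6576/644 = 10.21118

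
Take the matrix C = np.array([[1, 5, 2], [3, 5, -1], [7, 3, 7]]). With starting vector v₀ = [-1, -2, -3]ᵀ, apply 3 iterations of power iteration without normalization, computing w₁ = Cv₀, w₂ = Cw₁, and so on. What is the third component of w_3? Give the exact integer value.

w1 = Cv₀ = (-17, -10, -34)
w2 = Cw1 = (-135, -67, -387)
w3 = Cw2 = (-1244, -353, -3855)
The requested component of w3 is -3855.

-3855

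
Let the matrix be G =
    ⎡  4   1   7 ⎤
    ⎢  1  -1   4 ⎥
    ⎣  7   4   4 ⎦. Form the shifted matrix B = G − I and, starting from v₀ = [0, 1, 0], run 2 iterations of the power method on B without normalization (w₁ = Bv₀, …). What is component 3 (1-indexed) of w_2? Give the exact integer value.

B = G − I has rows (3, 1, 7); (1, -2, 4); (7, 4, 3)
w1 = Bv₀ = (3·0 + 1·1 + 7·0; 1·0 + (-2)·1 + 4·0; 7·0 + 4·1 + 3·0) = (1, -2, 4)
w2 = Bw1 = (3·1 + 1·(-2) + 7·4; 1·1 + (-2)·(-2) + 4·4; 7·1 + 4·(-2) + 3·4) = (29, 21, 11)
Requested component of w2: 11

11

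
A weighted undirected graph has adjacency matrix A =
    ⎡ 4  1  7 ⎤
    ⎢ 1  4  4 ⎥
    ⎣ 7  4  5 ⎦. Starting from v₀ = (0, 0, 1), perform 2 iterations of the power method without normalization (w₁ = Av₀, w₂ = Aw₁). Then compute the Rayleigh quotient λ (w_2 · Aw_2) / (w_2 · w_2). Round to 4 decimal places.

12.9515

w1 = Av₀ = (7, 4, 5)
w2 = Aw1 = (67, 43, 90)
Aw2 = (941, 599, 1091)
w2·Aw2 = 67·941 + 43·599 + 90·1091 = 186994; w2·w2 = 67·67 + 43·43 + 90·90 = 14438
λ ≈ 186994/14438 = 12.9515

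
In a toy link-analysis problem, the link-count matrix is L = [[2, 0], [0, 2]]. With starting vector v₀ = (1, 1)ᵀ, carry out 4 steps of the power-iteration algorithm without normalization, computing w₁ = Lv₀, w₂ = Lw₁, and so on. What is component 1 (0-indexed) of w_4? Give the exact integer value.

w1 = Lv₀ = (2, 2)
w2 = Lw1 = (4, 4)
w3 = Lw2 = (8, 8)
w4 = Lw3 = (16, 16)
The requested component of w4 is 16.

16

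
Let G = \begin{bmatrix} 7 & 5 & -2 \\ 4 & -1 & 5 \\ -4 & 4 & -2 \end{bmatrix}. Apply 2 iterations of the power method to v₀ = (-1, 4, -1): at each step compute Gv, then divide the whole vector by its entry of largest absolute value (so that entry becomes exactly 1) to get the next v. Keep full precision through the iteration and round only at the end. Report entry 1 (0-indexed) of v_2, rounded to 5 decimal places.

1.00000

Gv0 = (15.000000, -13.000000, 22.000000); divide by 22.000000 → v1 = (0.681818, -0.590909, 1.000000)
Gv1 = (-0.181818, 8.318182, -7.090909); divide by 8.318182 → v2 = (-0.021858, 1.000000, -0.852459)
Requested entry of v2: 183/183 = 1.00000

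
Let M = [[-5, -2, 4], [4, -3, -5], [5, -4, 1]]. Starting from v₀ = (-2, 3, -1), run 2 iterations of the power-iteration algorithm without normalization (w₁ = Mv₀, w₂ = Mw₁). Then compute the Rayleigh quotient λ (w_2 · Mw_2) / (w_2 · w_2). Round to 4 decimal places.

λ ≈ -5.7294

w1 = Mv₀ = ((-5)·(-2) + (-2)·3 + 4·(-1); 4·(-2) + (-3)·3 + (-5)·(-1); 5·(-2) + (-4)·3 + 1·(-1)) = (0, -12, -23)
w2 = Mw1 = ((-5)·0 + (-2)·(-12) + 4·(-23); 4·0 + (-3)·(-12) + (-5)·(-23); 5·0 + (-4)·(-12) + 1·(-23)) = (-68, 151, 25)
Mw2 = (138, -850, -919)
w2·Mw2 = (-68)·138 + 151·(-850) + 25·(-919) = -160709; w2·w2 = (-68)·(-68) + 151·151 + 25·25 = 28050
λ ≈ -160709/28050 = -5.7294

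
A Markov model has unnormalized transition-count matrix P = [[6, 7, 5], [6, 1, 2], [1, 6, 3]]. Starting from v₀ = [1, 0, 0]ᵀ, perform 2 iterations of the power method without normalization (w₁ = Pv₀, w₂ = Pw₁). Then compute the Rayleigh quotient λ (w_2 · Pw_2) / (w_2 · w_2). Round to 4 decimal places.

λ ≈ 12.4489

w1 = Pv₀ = (6, 6, 1)
w2 = Pw1 = (83, 44, 45)
Pw2 = (1031, 632, 482)
w2·Pw2 = 83·1031 + 44·632 + 45·482 = 135071; w2·w2 = 83·83 + 44·44 + 45·45 = 10850
λ ≈ 135071/10850 = 12.4489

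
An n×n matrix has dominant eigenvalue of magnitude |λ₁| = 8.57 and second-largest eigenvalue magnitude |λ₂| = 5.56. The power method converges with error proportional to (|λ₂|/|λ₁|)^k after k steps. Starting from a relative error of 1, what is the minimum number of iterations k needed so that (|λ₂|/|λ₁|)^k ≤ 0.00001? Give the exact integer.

27

|λ₂/λ₁| = 5.56/8.57 = 0.64877
Need k ≥ ln(0.00001) / ln(0.64877) = -11.5129 / -0.4327 ≈ 26.609
Smallest integer k satisfying the bound: 27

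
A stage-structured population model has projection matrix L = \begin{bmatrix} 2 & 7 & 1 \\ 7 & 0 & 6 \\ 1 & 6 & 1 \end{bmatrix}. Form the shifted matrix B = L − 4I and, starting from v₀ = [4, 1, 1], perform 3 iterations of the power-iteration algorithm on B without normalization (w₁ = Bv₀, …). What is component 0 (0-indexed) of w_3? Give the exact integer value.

B = L − 4I has rows (-2, 7, 1); (7, -4, 6); (1, 6, -3)
w1 = Bv₀ = (0, 30, 7)
w2 = Bw1 = (217, -78, 159)
w3 = Bw2 = (-821, 2785, -728)
Requested component of w3: -821

-821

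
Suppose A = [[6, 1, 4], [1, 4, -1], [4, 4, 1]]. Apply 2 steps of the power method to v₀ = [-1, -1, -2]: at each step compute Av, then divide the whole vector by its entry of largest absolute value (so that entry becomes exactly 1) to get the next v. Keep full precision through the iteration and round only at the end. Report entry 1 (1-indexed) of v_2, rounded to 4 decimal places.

1.0000

Av0 = (-15.00000, -3.00000, -10.00000); divide by -15.00000 → v1 = (1.00000, 0.20000, 0.66667)
Av1 = (8.86667, 1.13333, 5.46667); divide by 8.86667 → v2 = (1.00000, 0.12782, 0.61654)
Requested entry of v2: -133/-133 = 1.0000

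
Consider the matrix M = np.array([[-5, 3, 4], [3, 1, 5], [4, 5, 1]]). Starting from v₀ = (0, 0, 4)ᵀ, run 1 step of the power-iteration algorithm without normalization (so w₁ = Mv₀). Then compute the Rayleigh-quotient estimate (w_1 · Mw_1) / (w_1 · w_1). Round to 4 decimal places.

3.5238

w1 = Mv₀ = ((-5)·0 + 3·0 + 4·4; 3·0 + 1·0 + 5·4; 4·0 + 5·0 + 1·4) = (16, 20, 4)
Mw1 = (-4, 88, 168)
w1·Mw1 = 16·(-4) + 20·88 + 4·168 = 2368; w1·w1 = 16·16 + 20·20 + 4·4 = 672
λ ≈ 2368/672 = 3.5238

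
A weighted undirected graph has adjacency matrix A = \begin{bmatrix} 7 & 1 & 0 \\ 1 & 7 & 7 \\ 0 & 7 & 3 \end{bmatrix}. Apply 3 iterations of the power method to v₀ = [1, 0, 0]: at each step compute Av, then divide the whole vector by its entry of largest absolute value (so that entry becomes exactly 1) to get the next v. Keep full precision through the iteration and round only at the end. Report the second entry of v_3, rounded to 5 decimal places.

Av0 = (7.000000, 1.000000, 0.000000); divide by 7.000000 → v1 = (1.000000, 0.142857, 0.000000)
Av1 = (7.142857, 2.000000, 1.000000); divide by 7.142857 → v2 = (1.000000, 0.280000, 0.140000)
Av2 = (7.280000, 3.940000, 2.380000); divide by 7.280000 → v3 = (1.000000, 0.541209, 0.326923)
Requested entry of v3: 197/364 = 0.54121

0.54121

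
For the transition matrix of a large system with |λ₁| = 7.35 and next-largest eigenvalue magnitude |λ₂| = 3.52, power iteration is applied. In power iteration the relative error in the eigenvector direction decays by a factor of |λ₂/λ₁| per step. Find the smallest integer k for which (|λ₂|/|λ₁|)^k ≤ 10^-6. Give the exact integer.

19

|λ₂/λ₁| = 3.52/7.35 = 0.47891
Need k ≥ ln(10^-6) / ln(0.47891) = -13.8155 / -0.7362 ≈ 18.765
Smallest integer k satisfying the bound: 19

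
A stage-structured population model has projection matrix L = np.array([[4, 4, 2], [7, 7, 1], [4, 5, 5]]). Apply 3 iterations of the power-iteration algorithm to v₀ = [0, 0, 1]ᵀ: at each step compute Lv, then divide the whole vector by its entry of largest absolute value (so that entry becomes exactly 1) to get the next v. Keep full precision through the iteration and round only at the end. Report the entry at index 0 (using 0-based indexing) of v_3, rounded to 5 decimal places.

0.65686

Lv0 = (2.000000, 1.000000, 5.000000); divide by 5.000000 → v1 = (0.400000, 0.200000, 1.000000)
Lv1 = (4.400000, 5.200000, 7.600000); divide by 7.600000 → v2 = (0.578947, 0.684211, 1.000000)
Lv2 = (7.052632, 9.842105, 10.736842); divide by 10.736842 → v3 = (0.656863, 0.916667, 1.000000)
Requested entry of v3: 268/408 = 0.65686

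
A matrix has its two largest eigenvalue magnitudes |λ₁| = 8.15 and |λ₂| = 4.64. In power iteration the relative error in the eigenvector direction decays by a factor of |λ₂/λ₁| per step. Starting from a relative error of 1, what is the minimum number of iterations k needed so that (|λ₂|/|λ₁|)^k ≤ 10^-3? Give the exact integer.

|λ₂/λ₁| = 4.64/8.15 = 0.56933
Need k ≥ ln(10^-3) / ln(0.56933) = -6.9078 / -0.5633 ≈ 12.263
Smallest integer k satisfying the bound: 13

13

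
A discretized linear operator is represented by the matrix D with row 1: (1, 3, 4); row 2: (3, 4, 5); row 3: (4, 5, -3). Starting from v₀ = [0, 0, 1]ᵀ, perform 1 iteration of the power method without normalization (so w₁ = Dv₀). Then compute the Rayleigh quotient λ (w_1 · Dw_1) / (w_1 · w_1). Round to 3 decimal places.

w1 = Dv₀ = (4, 5, -3)
Dw1 = (7, 17, 50)
w1·Dw1 = 4·7 + 5·17 + (-3)·50 = -37; w1·w1 = 4·4 + 5·5 + (-3)·(-3) = 50
λ ≈ -37/50 = -0.740

λ ≈ -0.740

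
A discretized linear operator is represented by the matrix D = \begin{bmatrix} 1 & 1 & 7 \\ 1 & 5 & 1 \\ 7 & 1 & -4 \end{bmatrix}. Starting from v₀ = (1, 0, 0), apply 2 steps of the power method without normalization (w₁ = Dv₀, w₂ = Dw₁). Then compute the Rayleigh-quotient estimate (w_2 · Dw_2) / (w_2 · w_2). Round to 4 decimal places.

-3.6681

w1 = Dv₀ = (1·1 + 1·0 + 7·0; 1·1 + 5·0 + 1·0; 7·1 + 1·0 + (-4)·0) = (1, 1, 7)
w2 = Dw1 = (1·1 + 1·1 + 7·7; 1·1 + 5·1 + 1·7; 7·1 + 1·1 + (-4)·7) = (51, 13, -20)
Dw2 = (-76, 96, 450)
w2·Dw2 = 51·(-76) + 13·96 + (-20)·450 = -11628; w2·w2 = 51·51 + 13·13 + (-20)·(-20) = 3170
λ ≈ -11628/3170 = -3.6681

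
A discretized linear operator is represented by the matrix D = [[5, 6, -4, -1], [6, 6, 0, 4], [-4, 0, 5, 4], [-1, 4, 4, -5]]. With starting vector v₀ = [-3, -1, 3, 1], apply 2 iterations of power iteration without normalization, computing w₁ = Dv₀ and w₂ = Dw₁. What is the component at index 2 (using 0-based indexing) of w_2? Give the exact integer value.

315

w1 = Dv₀ = (5·(-3) + 6·(-1) + (-4)·3 + (-1)·1; 6·(-3) + 6·(-1) + 0·3 + 4·1; (-4)·(-3) + 0·(-1) + 5·3 + 4·1; (-1)·(-3) + 4·(-1) + 4·3 + (-5)·1) = (-34, -20, 31, 6)
w2 = Dw1 = (5·(-34) + 6·(-20) + (-4)·31 + (-1)·6; 6·(-34) + 6·(-20) + 0·31 + 4·6; (-4)·(-34) + 0·(-20) + 5·31 + 4·6; (-1)·(-34) + 4·(-20) + 4·31 + (-5)·6) = (-420, -300, 315, 48)
The requested component of w2 is 315.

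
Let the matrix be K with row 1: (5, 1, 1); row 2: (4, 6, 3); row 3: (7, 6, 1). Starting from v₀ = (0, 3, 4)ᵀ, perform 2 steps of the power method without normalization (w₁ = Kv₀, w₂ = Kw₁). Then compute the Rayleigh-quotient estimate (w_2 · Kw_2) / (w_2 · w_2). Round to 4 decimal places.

λ ≈ 10.0528

w1 = Kv₀ = (5·0 + 1·3 + 1·4; 4·0 + 6·3 + 3·4; 7·0 + 6·3 + 1·4) = (7, 30, 22)
w2 = Kw1 = (5·7 + 1·30 + 1·22; 4·7 + 6·30 + 3·22; 7·7 + 6·30 + 1·22) = (87, 274, 251)
Kw2 = (960, 2745, 2504)
w2·Kw2 = 87·960 + 274·2745 + 251·2504 = 1464154; w2·w2 = 87·87 + 274·274 + 251·251 = 145646
λ ≈ 1464154/145646 = 10.0528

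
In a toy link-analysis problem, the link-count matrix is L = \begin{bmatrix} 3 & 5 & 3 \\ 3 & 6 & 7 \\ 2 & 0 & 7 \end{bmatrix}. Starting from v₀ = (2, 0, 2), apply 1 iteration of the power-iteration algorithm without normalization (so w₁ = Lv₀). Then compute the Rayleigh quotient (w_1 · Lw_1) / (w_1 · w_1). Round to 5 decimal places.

λ ≈ 12.23502

w1 = Lv₀ = (3·2 + 5·0 + 3·2; 3·2 + 6·0 + 7·2; 2·2 + 0·0 + 7·2) = (12, 20, 18)
Lw1 = (190, 282, 150)
w1·Lw1 = 12·190 + 20·282 + 18·150 = 10620; w1·w1 = 12·12 + 20·20 + 18·18 = 868
λ ≈ 10620/868 = 12.23502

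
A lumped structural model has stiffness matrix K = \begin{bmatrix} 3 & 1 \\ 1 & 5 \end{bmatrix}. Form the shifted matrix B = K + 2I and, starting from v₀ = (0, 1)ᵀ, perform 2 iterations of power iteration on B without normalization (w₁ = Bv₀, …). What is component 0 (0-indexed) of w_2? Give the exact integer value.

B = K + 2I has rows (5, 1); (1, 7)
w1 = Bv₀ = (5·0 + 1·1; 1·0 + 7·1) = (1, 7)
w2 = Bw1 = (5·1 + 1·7; 1·1 + 7·7) = (12, 50)
Requested component of w2: 12

12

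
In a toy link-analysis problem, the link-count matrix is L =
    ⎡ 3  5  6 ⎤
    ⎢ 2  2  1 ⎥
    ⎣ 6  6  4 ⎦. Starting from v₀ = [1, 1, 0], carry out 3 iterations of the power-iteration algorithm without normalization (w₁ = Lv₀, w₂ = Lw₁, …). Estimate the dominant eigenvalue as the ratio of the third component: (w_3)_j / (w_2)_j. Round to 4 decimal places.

w1 = Lv₀ = (3·1 + 5·1 + 6·0; 2·1 + 2·1 + 1·0; 6·1 + 6·1 + 4·0) = (8, 4, 12)
w2 = Lw1 = (3·8 + 5·4 + 6·12; 2·8 + 2·4 + 1·12; 6·8 + 6·4 + 4·12) = (116, 36, 120)
w3 = Lw2 = (1248, 424, 1392)
Ratio at component: 1392 / 120 = 11.6000

λ ≈ 11.6000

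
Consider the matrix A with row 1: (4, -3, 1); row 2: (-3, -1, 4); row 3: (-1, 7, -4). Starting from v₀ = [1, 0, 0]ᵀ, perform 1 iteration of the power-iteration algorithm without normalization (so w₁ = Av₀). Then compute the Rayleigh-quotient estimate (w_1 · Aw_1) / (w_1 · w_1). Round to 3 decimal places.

6.000

w1 = Av₀ = (4·1 + (-3)·0 + 1·0; (-3)·1 + (-1)·0 + 4·0; (-1)·1 + 7·0 + (-4)·0) = (4, -3, -1)
Aw1 = (24, -13, -21)
w1·Aw1 = 4·24 + (-3)·(-13) + (-1)·(-21) = 156; w1·w1 = 4·4 + (-3)·(-3) + (-1)·(-1) = 26
λ ≈ 156/26 = 6.000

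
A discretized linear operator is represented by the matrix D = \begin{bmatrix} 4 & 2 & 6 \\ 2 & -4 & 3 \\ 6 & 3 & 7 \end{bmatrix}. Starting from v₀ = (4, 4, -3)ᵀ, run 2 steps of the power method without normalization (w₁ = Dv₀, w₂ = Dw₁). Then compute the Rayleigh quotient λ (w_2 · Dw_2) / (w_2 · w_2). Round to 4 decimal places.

w1 = Dv₀ = (4·4 + 2·4 + 6·(-3); 2·4 + (-4)·4 + 3·(-3); 6·4 + 3·4 + 7·(-3)) = (6, -17, 15)
w2 = Dw1 = (4·6 + 2·(-17) + 6·15; 2·6 + (-4)·(-17) + 3·15; 6·6 + 3·(-17) + 7·15) = (80, 125, 90)
Dw2 = (1110, -70, 1485)
w2·Dw2 = 80·1110 + 125·(-70) + 90·1485 = 213700; w2·w2 = 80·80 + 125·125 + 90·90 = 30125
λ ≈ 213700/30125 = 7.0938

λ ≈ 7.0938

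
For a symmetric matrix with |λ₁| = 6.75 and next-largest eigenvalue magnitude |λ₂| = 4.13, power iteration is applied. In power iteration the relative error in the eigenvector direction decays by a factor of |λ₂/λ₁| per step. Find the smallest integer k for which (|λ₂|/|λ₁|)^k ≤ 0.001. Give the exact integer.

|λ₂/λ₁| = 4.13/6.75 = 0.61185
Need k ≥ ln(0.001) / ln(0.61185) = -6.9078 / -0.4913 ≈ 14.061
Smallest integer k satisfying the bound: 15

15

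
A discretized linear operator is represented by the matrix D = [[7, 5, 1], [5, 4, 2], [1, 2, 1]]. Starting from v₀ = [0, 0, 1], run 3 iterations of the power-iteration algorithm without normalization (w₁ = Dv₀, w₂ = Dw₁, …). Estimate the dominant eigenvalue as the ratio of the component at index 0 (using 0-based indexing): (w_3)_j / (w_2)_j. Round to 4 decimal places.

11.5000

w1 = Dv₀ = (1, 2, 1)
w2 = Dw1 = (18, 15, 6)
w3 = Dw2 = (207, 162, 54)
Ratio at component: 207 / 18 = 11.5000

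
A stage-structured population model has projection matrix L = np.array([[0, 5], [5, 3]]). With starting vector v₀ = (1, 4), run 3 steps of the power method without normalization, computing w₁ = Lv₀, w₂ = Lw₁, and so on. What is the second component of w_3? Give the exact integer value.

878

w1 = Lv₀ = (20, 17)
w2 = Lw1 = (85, 151)
w3 = Lw2 = (755, 878)
The requested component of w3 is 878.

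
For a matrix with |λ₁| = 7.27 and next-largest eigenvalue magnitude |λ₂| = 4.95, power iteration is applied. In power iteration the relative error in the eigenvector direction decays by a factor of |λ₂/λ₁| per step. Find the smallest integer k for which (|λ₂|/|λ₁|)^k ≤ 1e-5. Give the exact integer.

|λ₂/λ₁| = 4.95/7.27 = 0.68088
Need k ≥ ln(1e-5) / ln(0.68088) = -11.5129 / -0.3844 ≈ 29.953
Smallest integer k satisfying the bound: 30

30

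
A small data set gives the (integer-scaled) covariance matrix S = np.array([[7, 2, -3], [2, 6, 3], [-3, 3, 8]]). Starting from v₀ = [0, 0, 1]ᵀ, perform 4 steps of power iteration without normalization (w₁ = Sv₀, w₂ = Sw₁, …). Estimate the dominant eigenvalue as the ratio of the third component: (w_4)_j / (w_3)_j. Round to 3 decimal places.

10.830

w1 = Sv₀ = (7·0 + 2·0 + (-3)·1; 2·0 + 6·0 + 3·1; (-3)·0 + 3·0 + 8·1) = (-3, 3, 8)
w2 = Sw1 = (7·(-3) + 2·3 + (-3)·8; 2·(-3) + 6·3 + 3·8; (-3)·(-3) + 3·3 + 8·8) = (-39, 36, 82)
w3 = Sw2 = (-447, 384, 881)
w4 = Sw3 = (-5004, 4053, 9541)
Ratio at component: 9541 / 881 = 10.830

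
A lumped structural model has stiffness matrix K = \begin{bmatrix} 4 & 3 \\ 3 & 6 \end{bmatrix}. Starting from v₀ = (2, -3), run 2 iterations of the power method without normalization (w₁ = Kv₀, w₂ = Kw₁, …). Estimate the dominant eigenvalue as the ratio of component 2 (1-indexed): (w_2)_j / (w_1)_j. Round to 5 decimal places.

w1 = Kv₀ = (-1, -12)
w2 = Kw1 = (-40, -75)
Ratio at component: -75 / -12 = 6.25000

6.25000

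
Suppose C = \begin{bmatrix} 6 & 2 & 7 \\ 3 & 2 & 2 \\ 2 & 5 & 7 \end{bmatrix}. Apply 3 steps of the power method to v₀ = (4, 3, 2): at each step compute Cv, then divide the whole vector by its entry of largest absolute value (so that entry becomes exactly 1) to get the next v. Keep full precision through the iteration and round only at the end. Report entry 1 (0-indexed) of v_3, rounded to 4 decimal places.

0.4387

Cv0 = (44.00000, 22.00000, 37.00000); divide by 44.00000 → v1 = (1.00000, 0.50000, 0.84091)
Cv1 = (12.88636, 5.68182, 10.38636); divide by 12.88636 → v2 = (1.00000, 0.44092, 0.80600)
Cv2 = (12.52381, 5.49383, 9.84656); divide by 12.52381 → v3 = (1.00000, 0.43867, 0.78623)
Requested entry of v3: 3115/7101 = 0.4387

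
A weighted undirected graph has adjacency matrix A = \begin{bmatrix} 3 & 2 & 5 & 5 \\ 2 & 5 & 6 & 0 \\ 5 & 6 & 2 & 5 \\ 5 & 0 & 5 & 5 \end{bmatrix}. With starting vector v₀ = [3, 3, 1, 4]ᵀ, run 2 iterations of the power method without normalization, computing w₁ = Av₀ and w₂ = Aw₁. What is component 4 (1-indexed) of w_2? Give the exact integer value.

675

w1 = Av₀ = (40, 27, 55, 40)
w2 = Aw1 = (649, 545, 672, 675)
The requested component of w2 is 675.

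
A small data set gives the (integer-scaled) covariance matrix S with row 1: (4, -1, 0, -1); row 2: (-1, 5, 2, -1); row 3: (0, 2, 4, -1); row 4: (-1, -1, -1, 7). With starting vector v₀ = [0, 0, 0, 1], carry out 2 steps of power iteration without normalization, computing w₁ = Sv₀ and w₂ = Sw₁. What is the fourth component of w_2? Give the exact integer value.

52

w1 = Sv₀ = (-1, -1, -1, 7)
w2 = Sw1 = (-10, -13, -13, 52)
The requested component of w2 is 52.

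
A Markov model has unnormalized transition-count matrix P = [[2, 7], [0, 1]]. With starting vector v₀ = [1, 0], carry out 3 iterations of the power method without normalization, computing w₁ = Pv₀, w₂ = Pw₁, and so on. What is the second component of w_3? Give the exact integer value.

w1 = Pv₀ = (2·1 + 7·0; 0·1 + 1·0) = (2, 0)
w2 = Pw1 = (2·2 + 7·0; 0·2 + 1·0) = (4, 0)
w3 = Pw2 = (8, 0)
The requested component of w3 is 0.

0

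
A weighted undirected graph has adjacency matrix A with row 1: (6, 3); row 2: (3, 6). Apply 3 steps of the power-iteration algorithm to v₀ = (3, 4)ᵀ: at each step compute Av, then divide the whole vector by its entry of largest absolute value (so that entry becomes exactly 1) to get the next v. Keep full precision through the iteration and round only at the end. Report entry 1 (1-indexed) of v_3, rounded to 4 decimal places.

0.9895

Av0 = (30.00000, 33.00000); divide by 33.00000 → v1 = (0.90909, 1.00000)
Av1 = (8.45455, 8.72727); divide by 8.72727 → v2 = (0.96875, 1.00000)
Av2 = (8.81250, 8.90625); divide by 8.90625 → v3 = (0.98947, 1.00000)
Requested entry of v3: 2538/2565 = 0.9895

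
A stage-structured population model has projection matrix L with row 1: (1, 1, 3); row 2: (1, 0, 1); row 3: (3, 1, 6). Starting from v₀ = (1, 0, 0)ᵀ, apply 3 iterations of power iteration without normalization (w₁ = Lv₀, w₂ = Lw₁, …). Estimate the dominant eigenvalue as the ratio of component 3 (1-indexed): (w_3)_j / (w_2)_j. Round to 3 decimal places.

w1 = Lv₀ = (1, 1, 3)
w2 = Lw1 = (11, 4, 22)
w3 = Lw2 = (81, 33, 169)
Ratio at component: 169 / 22 = 7.682

7.682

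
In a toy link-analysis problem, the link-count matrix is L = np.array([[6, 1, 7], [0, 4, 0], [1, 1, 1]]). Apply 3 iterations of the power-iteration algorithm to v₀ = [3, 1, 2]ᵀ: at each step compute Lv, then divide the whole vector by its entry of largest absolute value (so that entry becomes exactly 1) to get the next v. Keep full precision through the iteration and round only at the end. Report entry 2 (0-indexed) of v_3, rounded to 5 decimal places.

Lv0 = (33.000000, 4.000000, 6.000000); divide by 33.000000 → v1 = (1.000000, 0.121212, 0.181818)
Lv1 = (7.393939, 0.484848, 1.303030); divide by 7.393939 → v2 = (1.000000, 0.065574, 0.176230)
Lv2 = (7.299180, 0.262295, 1.241803); divide by 7.299180 → v3 = (1.000000, 0.035935, 0.170129)
Requested entry of v3: 303/1781 = 0.17013

0.17013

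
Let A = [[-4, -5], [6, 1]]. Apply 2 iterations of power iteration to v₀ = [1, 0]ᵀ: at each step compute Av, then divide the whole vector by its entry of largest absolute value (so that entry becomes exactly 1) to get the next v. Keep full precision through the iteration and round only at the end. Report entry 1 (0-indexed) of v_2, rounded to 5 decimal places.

Av0 = (-4.000000, 6.000000); divide by 6.000000 → v1 = (-0.666667, 1.000000)
Av1 = (-2.333333, -3.000000); divide by -3.000000 → v2 = (0.777778, 1.000000)
Requested entry of v2: -18/-18 = 1.00000

1.00000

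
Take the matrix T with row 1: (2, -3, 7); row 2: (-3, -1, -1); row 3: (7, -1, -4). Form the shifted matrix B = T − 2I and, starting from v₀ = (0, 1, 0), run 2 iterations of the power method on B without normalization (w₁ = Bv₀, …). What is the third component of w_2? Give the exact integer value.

B = T − 2I has rows (0, -3, 7); (-3, -3, -1); (7, -1, -6)
w1 = Bv₀ = (-3, -3, -1)
w2 = Bw1 = (2, 19, -12)
Requested component of w2: -12

-12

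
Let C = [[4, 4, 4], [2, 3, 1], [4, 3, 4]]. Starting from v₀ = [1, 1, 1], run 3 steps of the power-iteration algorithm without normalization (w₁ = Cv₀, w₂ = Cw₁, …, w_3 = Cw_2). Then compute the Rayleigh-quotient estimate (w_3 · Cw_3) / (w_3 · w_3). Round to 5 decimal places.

w1 = Cv₀ = (12, 6, 11)
w2 = Cw1 = (116, 53, 110)
w3 = Cw2 = (1116, 501, 1063)
Cw3 = (10720, 4798, 10219)
w3·Cw3 = 1116·10720 + 501·4798 + 1063·10219 = 25230115; w3·w3 = 1116·1116 + 501·501 + 1063·1063 = 2626426
λ ≈ 25230115/2626426 = 9.60625

9.60625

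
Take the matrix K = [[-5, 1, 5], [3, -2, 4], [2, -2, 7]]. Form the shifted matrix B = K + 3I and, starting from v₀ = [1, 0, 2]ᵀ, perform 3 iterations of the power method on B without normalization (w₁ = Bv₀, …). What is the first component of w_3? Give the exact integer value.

B = K + 3I has rows (-2, 1, 5); (3, 1, 4); (2, -2, 10)
w1 = Bv₀ = (8, 11, 22)
w2 = Bw1 = (105, 123, 214)
w3 = Bw2 = (983, 1294, 2104)
Requested component of w3: 983

983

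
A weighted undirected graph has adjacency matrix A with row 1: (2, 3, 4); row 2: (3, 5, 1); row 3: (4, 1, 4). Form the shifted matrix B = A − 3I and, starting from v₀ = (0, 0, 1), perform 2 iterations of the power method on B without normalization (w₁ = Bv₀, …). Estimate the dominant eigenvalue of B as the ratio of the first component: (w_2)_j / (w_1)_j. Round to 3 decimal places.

μ ≈ 0.750

B = A − 3I has rows (-1, 3, 4); (3, 2, 1); (4, 1, 1)
w1 = Bv₀ = ((-1)·0 + 3·0 + 4·1; 3·0 + 2·0 + 1·1; 4·0 + 1·0 + 1·1) = (4, 1, 1)
w2 = Bw1 = ((-1)·4 + 3·1 + 4·1; 3·4 + 2·1 + 1·1; 4·4 + 1·1 + 1·1) = (3, 15, 18)
Ratio: 3/4 = 0.750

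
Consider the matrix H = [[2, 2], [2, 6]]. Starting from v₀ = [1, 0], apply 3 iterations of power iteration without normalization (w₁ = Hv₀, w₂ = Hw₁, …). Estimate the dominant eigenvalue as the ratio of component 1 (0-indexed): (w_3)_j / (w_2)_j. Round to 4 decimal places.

w1 = Hv₀ = (2, 2)
w2 = Hw1 = (8, 16)
w3 = Hw2 = (48, 112)
Ratio at component: 112 / 16 = 7.0000

λ ≈ 7.0000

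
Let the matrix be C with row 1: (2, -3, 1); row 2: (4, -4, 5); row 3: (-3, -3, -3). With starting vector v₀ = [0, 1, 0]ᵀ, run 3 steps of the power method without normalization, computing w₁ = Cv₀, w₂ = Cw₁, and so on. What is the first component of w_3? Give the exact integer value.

w1 = Cv₀ = (-3, -4, -3)
w2 = Cw1 = (3, -11, 30)
w3 = Cw2 = (69, 206, -66)
The requested component of w3 is 69.

69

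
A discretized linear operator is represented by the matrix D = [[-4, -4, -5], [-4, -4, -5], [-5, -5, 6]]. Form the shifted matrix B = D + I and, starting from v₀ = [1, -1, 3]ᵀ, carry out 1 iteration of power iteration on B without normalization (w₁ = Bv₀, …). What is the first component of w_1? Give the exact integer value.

-14

B = D + I has rows (-3, -4, -5); (-4, -3, -5); (-5, -5, 7)
w1 = Bv₀ = (-14, -16, 21)
Requested component of w1: -14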